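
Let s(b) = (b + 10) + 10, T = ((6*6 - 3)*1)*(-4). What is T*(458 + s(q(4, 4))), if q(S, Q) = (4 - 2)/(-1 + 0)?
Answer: -62832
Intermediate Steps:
q(S, Q) = -2 (q(S, Q) = 2/(-1) = 2*(-1) = -2)
T = -132 (T = ((36 - 3)*1)*(-4) = (33*1)*(-4) = 33*(-4) = -132)
s(b) = 20 + b (s(b) = (10 + b) + 10 = 20 + b)
T*(458 + s(q(4, 4))) = -132*(458 + (20 - 2)) = -132*(458 + 18) = -132*476 = -62832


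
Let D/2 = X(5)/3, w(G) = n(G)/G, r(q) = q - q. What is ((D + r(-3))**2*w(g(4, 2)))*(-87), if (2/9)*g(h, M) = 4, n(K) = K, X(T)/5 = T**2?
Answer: -1812500/3 ≈ -6.0417e+5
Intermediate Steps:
X(T) = 5*T**2
r(q) = 0
g(h, M) = 18 (g(h, M) = (9/2)*4 = 18)
w(G) = 1 (w(G) = G/G = 1)
D = 250/3 (D = 2*((5*5**2)/3) = 2*((5*25)*(1/3)) = 2*(125*(1/3)) = 2*(125/3) = 250/3 ≈ 83.333)
((D + r(-3))**2*w(g(4, 2)))*(-87) = ((250/3 + 0)**2*1)*(-87) = ((250/3)**2*1)*(-87) = ((62500/9)*1)*(-87) = (62500/9)*(-87) = -1812500/3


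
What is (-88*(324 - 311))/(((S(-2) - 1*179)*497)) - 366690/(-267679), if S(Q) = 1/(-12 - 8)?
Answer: 658743589850/476403574003 ≈ 1.3827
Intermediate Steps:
S(Q) = -1/20 (S(Q) = 1/(-20) = -1/20)
(-88*(324 - 311))/(((S(-2) - 1*179)*497)) - 366690/(-267679) = (-88*(324 - 311))/(((-1/20 - 1*179)*497)) - 366690/(-267679) = (-88*13)/(((-1/20 - 179)*497)) - 366690*(-1/267679) = -1144/((-3581/20*497)) + 366690/267679 = -1144/(-1779757/20) + 366690/267679 = -1144*(-20/1779757) + 366690/267679 = 22880/1779757 + 366690/267679 = 658743589850/476403574003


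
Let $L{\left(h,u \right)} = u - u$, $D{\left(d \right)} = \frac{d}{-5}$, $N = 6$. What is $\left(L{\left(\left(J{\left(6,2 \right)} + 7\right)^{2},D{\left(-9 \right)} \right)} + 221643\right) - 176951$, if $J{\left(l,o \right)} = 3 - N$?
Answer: $44692$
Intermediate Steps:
$D{\left(d \right)} = - \frac{d}{5}$ ($D{\left(d \right)} = d \left(- \frac{1}{5}\right) = - \frac{d}{5}$)
$J{\left(l,o \right)} = -3$ ($J{\left(l,o \right)} = 3 - 6 = -3$)
$L{\left(h,u \right)} = 0$
$\left(L{\left(\left(J{\left(6,2 \right)} + 7\right)^{2},D{\left(-9 \right)} \right)} + 221643\right) - 176951 = \left(0 + 221643\right) - 176951 = 221643 - 176951 = 44692$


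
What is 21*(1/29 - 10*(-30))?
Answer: 182721/29 ≈ 6300.7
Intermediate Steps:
21*(1/29 - 10*(-30)) = 21*(1/29 + 300) = 21*(8701/29) = 182721/29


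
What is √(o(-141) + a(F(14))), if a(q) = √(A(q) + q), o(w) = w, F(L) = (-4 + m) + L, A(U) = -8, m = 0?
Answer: √(-141 + √2) ≈ 11.815*I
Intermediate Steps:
F(L) = -4 + L (F(L) = (-4 + 0) + L = -4 + L)
a(q) = √(-8 + q)
√(o(-141) + a(F(14))) = √(-141 + √(-8 + (-4 + 14))) = √(-141 + √(-8 + 10)) = √(-141 + √2)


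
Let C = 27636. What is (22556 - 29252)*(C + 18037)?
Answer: -305826408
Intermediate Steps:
(22556 - 29252)*(C + 18037) = (22556 - 29252)*(27636 + 18037) = -6696*45673 = -305826408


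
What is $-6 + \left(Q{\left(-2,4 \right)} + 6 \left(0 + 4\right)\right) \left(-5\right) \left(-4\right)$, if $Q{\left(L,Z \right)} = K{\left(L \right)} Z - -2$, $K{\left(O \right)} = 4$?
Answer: $834$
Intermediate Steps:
$Q{\left(L,Z \right)} = 2 + 4 Z$ ($Q{\left(L,Z \right)} = 4 Z - -2 = 4 Z + 2 = 2 + 4 Z$)
$-6 + \left(Q{\left(-2,4 \right)} + 6 \left(0 + 4\right)\right) \left(-5\right) \left(-4\right) = -6 + \left(\left(2 + 4 \cdot 4\right) + 6 \left(0 + 4\right)\right) \left(-5\right) \left(-4\right) = -6 + \left(\left(2 + 16\right) + 6 \cdot 4\right) \left(-5\right) \left(-4\right) = -6 + \left(18 + 24\right) \left(-5\right) \left(-4\right) = -6 + 42 \left(-5\right) \left(-4\right) = -6 - -840 = -6 + 840 = 834$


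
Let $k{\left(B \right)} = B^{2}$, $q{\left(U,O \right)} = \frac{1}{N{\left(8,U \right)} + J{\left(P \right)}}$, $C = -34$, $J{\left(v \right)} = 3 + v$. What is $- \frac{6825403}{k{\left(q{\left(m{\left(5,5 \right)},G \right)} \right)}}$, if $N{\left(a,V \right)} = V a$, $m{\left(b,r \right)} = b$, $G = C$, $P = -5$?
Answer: $-9855881932$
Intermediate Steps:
$G = -34$
$q{\left(U,O \right)} = \frac{1}{-2 + 8 U}$ ($q{\left(U,O \right)} = \frac{1}{U 8 + \left(3 - 5\right)} = \frac{1}{8 U - 2} = \frac{1}{-2 + 8 U}$)
$- \frac{6825403}{k{\left(q{\left(m{\left(5,5 \right)},G \right)} \right)}} = - \frac{6825403}{\left(\frac{1}{2 \left(-1 + 4 \cdot 5\right)}\right)^{2}} = - \frac{6825403}{\left(\frac{1}{2 \left(-1 + 20\right)}\right)^{2}} = - \frac{6825403}{\left(\frac{1}{2 \cdot 19}\right)^{2}} = - \frac{6825403}{\left(\frac{1}{2} \cdot \frac{1}{19}\right)^{2}} = - \frac{6825403}{\left(\frac{1}{38}\right)^{2}} = - 6825403 \frac{1}{\frac{1}{1444}} = \left(-6825403\right) 1444 = -9855881932$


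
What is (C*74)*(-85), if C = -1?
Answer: 6290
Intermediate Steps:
(C*74)*(-85) = -1*74*(-85) = -74*(-85) = 6290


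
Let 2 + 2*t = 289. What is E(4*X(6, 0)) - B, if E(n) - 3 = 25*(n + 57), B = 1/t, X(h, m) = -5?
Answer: 266334/287 ≈ 927.99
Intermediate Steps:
t = 287/2 (t = -1 + (1/2)*289 = -1 + 289/2 = 287/2 ≈ 143.50)
B = 2/287 (B = 1/(287/2) = 2/287 ≈ 0.0069686)
E(n) = 1428 + 25*n (E(n) = 3 + 25*(n + 57) = 3 + 25*(57 + n) = 3 + (1425 + 25*n) = 1428 + 25*n)
E(4*X(6, 0)) - B = (1428 + 25*(4*(-5))) - 1*2/287 = (1428 + 25*(-20)) - 2/287 = (1428 - 500) - 2/287 = 928 - 2/287 = 266334/287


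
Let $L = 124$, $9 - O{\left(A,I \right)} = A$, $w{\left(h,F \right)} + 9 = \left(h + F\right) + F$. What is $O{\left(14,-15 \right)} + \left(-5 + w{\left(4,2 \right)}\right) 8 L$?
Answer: $-5957$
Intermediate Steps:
$w{\left(h,F \right)} = -9 + h + 2 F$ ($w{\left(h,F \right)} = -9 + \left(\left(h + F\right) + F\right) = -9 + \left(\left(F + h\right) + F\right) = -9 + \left(h + 2 F\right) = -9 + h + 2 F$)
$O{\left(A,I \right)} = 9 - A$
$O{\left(14,-15 \right)} + \left(-5 + w{\left(4,2 \right)}\right) 8 L = \left(9 - 14\right) + \left(-5 + \left(-9 + 4 + 2 \cdot 2\right)\right) 8 \cdot 124 = \left(9 - 14\right) + \left(-5 + \left(-9 + 4 + 4\right)\right) 8 \cdot 124 = -5 + \left(-5 - 1\right) 8 \cdot 124 = -5 + \left(-6\right) 8 \cdot 124 = -5 - 5952 = -5957$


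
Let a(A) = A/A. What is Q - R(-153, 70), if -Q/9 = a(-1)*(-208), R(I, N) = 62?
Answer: 1810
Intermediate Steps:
a(A) = 1
Q = 1872 (Q = -9*(-208) = 1872)
Q - R(-153, 70) = 1872 - 1*62 = 1872 - 62 = 1810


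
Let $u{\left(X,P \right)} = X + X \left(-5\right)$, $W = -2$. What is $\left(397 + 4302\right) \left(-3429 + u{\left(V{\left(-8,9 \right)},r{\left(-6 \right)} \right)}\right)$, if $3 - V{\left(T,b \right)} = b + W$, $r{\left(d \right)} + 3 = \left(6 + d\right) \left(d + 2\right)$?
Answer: $-16037687$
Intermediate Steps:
$r{\left(d \right)} = -3 + \left(2 + d\right) \left(6 + d\right)$ ($r{\left(d \right)} = -3 + \left(6 + d\right) \left(d + 2\right) = -3 + \left(6 + d\right) \left(2 + d\right) = -3 + \left(2 + d\right) \left(6 + d\right)$)
$V{\left(T,b \right)} = 5 - b$ ($V{\left(T,b \right)} = 3 - \left(b - 2\right) = 3 - \left(-2 + b\right) = 5 - b$)
$u{\left(X,P \right)} = - 4 X$ ($u{\left(X,P \right)} = X - 5 X = - 4 X$)
$\left(397 + 4302\right) \left(-3429 + u{\left(V{\left(-8,9 \right)},r{\left(-6 \right)} \right)}\right) = \left(397 + 4302\right) \left(-3429 - 4 \left(5 - 9\right)\right) = 4699 \left(-3429 - 4 \left(5 - 9\right)\right) = 4699 \left(-3429 - -16\right) = 4699 \left(-3429 + 16\right) = 4699 \left(-3413\right) = -16037687$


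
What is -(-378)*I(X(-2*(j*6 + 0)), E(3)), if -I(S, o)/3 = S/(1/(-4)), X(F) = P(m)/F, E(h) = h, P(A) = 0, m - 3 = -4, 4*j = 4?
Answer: 0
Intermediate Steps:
j = 1 (j = (¼)*4 = 1)
m = -1 (m = 3 - 4 = -1)
X(F) = 0 (X(F) = 0/F = 0)
I(S, o) = 12*S (I(S, o) = -3*S/(1/(-4)) = -3*S/(-¼) = -3*S*(-4) = -(-12)*S = 12*S)
-(-378)*I(X(-2*(j*6 + 0)), E(3)) = -(-378)*12*0 = -(-378)*0 = -378*0 = 0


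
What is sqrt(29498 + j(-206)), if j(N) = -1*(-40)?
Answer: 3*sqrt(3282) ≈ 171.87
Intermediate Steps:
j(N) = 40
sqrt(29498 + j(-206)) = sqrt(29498 + 40) = sqrt(29538) = 3*sqrt(3282)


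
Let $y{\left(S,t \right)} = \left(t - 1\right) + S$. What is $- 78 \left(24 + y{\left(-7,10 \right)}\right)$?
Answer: $-2028$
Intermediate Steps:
$y{\left(S,t \right)} = -1 + S + t$ ($y{\left(S,t \right)} = \left(-1 + t\right) + S = -1 + S + t$)
$- 78 \left(24 + y{\left(-7,10 \right)}\right) = - 78 \left(24 - -2\right) = - 78 \left(24 + 2\right) = \left(-78\right) 26 = -2028$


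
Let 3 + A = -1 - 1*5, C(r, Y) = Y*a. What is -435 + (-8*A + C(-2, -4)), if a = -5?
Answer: -343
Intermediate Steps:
C(r, Y) = -5*Y (C(r, Y) = Y*(-5) = -5*Y)
A = -9 (A = -3 + (-1 - 1*5) = -3 + (-1 - 5) = -3 - 6 = -9)
-435 + (-8*A + C(-2, -4)) = -435 + (-8*(-9) - 5*(-4)) = -435 + (72 + 20) = -435 + 92 = -343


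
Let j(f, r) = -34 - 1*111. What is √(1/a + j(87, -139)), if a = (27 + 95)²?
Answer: I*√2158179/122 ≈ 12.042*I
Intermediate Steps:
j(f, r) = -145 (j(f, r) = -34 - 111 = -145)
a = 14884 (a = 122² = 14884)
√(1/a + j(87, -139)) = √(1/14884 - 145) = √(-2158179/14884) = I*√2158179/122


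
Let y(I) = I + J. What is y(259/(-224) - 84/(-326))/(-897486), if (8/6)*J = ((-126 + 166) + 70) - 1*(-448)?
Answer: -2178209/4681286976 ≈ -0.00046530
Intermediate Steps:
J = 837/2 (J = 3*(((-126 + 166) + 70) - 1*(-448))/4 = 3*((40 + 70) + 448)/4 = 3*(110 + 448)/4 = (¾)*558 = 837/2 ≈ 418.50)
y(I) = 837/2 + I (y(I) = I + 837/2 = 837/2 + I)
y(259/(-224) - 84/(-326))/(-897486) = (837/2 + (259/(-224) - 84/(-326)))/(-897486) = (837/2 + (259*(-1/224) - 84*(-1/326)))*(-1/897486) = (837/2 + (-37/32 + 42/163))*(-1/897486) = (837/2 - 4687/5216)*(-1/897486) = (2178209/5216)*(-1/897486) = -2178209/4681286976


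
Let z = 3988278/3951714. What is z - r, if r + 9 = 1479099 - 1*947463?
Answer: -350138978400/658619 ≈ -5.3163e+5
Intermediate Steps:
z = 664713/658619 (z = 3988278*(1/3951714) = 664713/658619 ≈ 1.0093)
r = 531627 (r = -9 + (1479099 - 1*947463) = -9 + (1479099 - 947463) = -9 + 531636 = 531627)
z - r = 664713/658619 - 1*531627 = 664713/658619 - 531627 = -350138978400/658619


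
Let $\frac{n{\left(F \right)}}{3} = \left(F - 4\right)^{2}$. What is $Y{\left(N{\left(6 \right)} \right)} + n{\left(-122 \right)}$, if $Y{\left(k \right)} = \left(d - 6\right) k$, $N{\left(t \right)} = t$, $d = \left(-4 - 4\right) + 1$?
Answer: $47550$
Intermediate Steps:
$d = -7$ ($d = -8 + 1 = -7$)
$n{\left(F \right)} = 3 \left(-4 + F\right)^{2}$ ($n{\left(F \right)} = 3 \left(F - 4\right)^{2} = 3 \left(-4 + F\right)^{2}$)
$Y{\left(k \right)} = - 13 k$ ($Y{\left(k \right)} = \left(-7 - 6\right) k = - 13 k$)
$Y{\left(N{\left(6 \right)} \right)} + n{\left(-122 \right)} = \left(-13\right) 6 + 3 \left(-4 - 122\right)^{2} = -78 + 3 \left(-126\right)^{2} = -78 + 3 \cdot 15876 = -78 + 47628 = 47550$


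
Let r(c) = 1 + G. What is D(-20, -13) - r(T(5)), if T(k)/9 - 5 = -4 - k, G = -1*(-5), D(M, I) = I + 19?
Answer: 0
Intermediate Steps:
D(M, I) = 19 + I
G = 5
T(k) = 9 - 9*k (T(k) = 45 + 9*(-4 - k) = 45 + (-36 - 9*k) = 9 - 9*k)
r(c) = 6 (r(c) = 1 + 5 = 6)
D(-20, -13) - r(T(5)) = (19 - 13) - 1*6 = 6 - 6 = 0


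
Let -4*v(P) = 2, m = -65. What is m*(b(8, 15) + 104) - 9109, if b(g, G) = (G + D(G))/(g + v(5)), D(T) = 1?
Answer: -48023/3 ≈ -16008.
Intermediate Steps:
v(P) = -½ (v(P) = -¼*2 = -½)
b(g, G) = (1 + G)/(-½ + g) (b(g, G) = (G + 1)/(g - ½) = (1 + G)/(-½ + g))
m*(b(8, 15) + 104) - 9109 = -65*(2*(1 + 15)/(-1 + 2*8) + 104) - 9109 = -65*(2*16/(-1 + 16) + 104) - 9109 = -65*(2*16/15 + 104) - 9109 = -65*(2*(1/15)*16 + 104) - 9109 = -65*(32/15 + 104) - 9109 = -65*1592/15 - 9109 = -20696/3 - 9109 = -48023/3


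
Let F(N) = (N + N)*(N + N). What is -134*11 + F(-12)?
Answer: -898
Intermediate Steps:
F(N) = 4*N**2 (F(N) = (2*N)*(2*N) = 4*N**2)
-134*11 + F(-12) = -134*11 + 4*(-12)**2 = -1474 + 4*144 = -1474 + 576 = -898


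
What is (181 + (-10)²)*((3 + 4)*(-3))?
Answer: -5901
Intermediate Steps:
(181 + (-10)²)*((3 + 4)*(-3)) = (181 + 100)*(7*(-3)) = 281*(-21) = -5901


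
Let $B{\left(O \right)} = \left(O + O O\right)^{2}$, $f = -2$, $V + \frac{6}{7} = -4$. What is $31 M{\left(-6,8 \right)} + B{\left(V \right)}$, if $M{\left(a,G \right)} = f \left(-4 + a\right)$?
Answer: $\frac{2331344}{2401} \approx 970.99$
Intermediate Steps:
$V = - \frac{34}{7}$ ($V = - \frac{6}{7} - 4 = - \frac{34}{7} \approx -4.8571$)
$M{\left(a,G \right)} = 8 - 2 a$ ($M{\left(a,G \right)} = - 2 \left(-4 + a\right) = 8 - 2 a$)
$B{\left(O \right)} = \left(O + O^{2}\right)^{2}$
$31 M{\left(-6,8 \right)} + B{\left(V \right)} = 31 \left(8 - -12\right) + \left(- \frac{34}{7}\right)^{2} \left(1 - \frac{34}{7}\right)^{2} = 31 \left(8 + 12\right) + \frac{1156 \left(- \frac{27}{7}\right)^{2}}{49} = 31 \cdot 20 + \frac{1156}{49} \cdot \frac{729}{49} = 620 + \frac{842724}{2401} = \frac{2331344}{2401}$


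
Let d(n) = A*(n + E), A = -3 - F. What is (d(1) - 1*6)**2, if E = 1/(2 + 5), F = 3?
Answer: 8100/49 ≈ 165.31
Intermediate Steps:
A = -6 (A = -3 - 1*3 = -3 - 3 = -6)
E = 1/7 ≈ 0.14286
d(n) = -6/7 - 6*n (d(n) = -6*(n + 1/7) = -6*(1/7 + n) = -6/7 - 6*n)
(d(1) - 1*6)**2 = ((-6/7 - 6*1) - 1*6)**2 = ((-6/7 - 6) - 6)**2 = (-48/7 - 6)**2 = (-90/7)**2 = 8100/49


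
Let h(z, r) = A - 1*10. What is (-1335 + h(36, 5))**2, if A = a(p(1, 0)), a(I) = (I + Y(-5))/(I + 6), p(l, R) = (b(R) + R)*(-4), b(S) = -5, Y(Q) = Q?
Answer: 1221852025/676 ≈ 1.8075e+6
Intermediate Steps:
p(l, R) = 20 - 4*R (p(l, R) = (-5 + R)*(-4) = 20 - 4*R)
a(I) = (-5 + I)/(6 + I) (a(I) = (I - 5)/(I + 6) = (-5 + I)/(6 + I))
A = 15/26 (A = (-5 + (20 - 4*0))/(6 + (20 - 4*0)) = (-5 + (20 + 0))/(6 + (20 + 0)) = (-5 + 20)/(6 + 20) = 15/26 ≈ 0.57692)
h(z, r) = -245/26 (h(z, r) = 15/26 - 1*10 = 15/26 - 10 = -245/26)
(-1335 + h(36, 5))**2 = (-1335 - 245/26)**2 = (-34955/26)**2 = 1221852025/676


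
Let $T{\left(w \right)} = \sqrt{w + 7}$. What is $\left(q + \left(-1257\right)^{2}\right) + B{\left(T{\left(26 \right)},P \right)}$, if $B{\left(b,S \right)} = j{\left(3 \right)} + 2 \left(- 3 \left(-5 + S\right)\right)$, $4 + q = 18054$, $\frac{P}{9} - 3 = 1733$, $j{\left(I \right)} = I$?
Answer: $1504388$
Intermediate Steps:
$T{\left(w \right)} = \sqrt{7 + w}$
$P = 15624$ ($P = 27 + 9 \cdot 1733 = 27 + 15597 = 15624$)
$q = 18050$ ($q = -4 + 18054 = 18050$)
$B{\left(b,S \right)} = 33 - 6 S$ ($B{\left(b,S \right)} = 3 + 2 \left(- 3 \left(-5 + S\right)\right) = 3 + 2 \left(15 - 3 S\right) = 3 - \left(-30 + 6 S\right) = 33 - 6 S$)
$\left(q + \left(-1257\right)^{2}\right) + B{\left(T{\left(26 \right)},P \right)} = \left(18050 + \left(-1257\right)^{2}\right) + \left(33 - 93744\right) = \left(18050 + 1580049\right) + \left(33 - 93744\right) = 1598099 - 93711 = 1504388$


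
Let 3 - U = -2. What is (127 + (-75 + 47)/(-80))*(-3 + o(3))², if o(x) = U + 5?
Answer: 124803/20 ≈ 6240.1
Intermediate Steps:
U = 5 (U = 3 - 1*(-2) = 3 + 2 = 5)
o(x) = 10 (o(x) = 5 + 5 = 10)
(127 + (-75 + 47)/(-80))*(-3 + o(3))² = (127 + (-75 + 47)/(-80))*(-3 + 10)² = (127 - 28*(-1/80))*7² = (127 + 7/20)*49 = (2547/20)*49 = 124803/20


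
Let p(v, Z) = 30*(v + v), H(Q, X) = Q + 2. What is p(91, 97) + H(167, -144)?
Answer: 5629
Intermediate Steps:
H(Q, X) = 2 + Q
p(v, Z) = 60*v (p(v, Z) = 30*(2*v) = 60*v)
p(91, 97) + H(167, -144) = 60*91 + (2 + 167) = 5460 + 169 = 5629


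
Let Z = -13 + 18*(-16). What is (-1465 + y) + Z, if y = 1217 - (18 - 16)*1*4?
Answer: -557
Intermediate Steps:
Z = -301 (Z = -13 - 288 = -301)
y = 1209 (y = 1217 - 2*4 = 1217 - 1*8 = 1217 - 8 = 1209)
(-1465 + y) + Z = (-1465 + 1209) - 301 = -256 - 301 = -557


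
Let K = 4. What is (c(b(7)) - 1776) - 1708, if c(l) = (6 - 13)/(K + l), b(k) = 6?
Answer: -34847/10 ≈ -3484.7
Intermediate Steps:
c(l) = -7/(4 + l) (c(l) = (6 - 13)/(4 + l) = -7/(4 + l))
(c(b(7)) - 1776) - 1708 = (-7/(4 + 6) - 1776) - 1708 = (-7/10 - 1776) - 1708 = -17767/10 - 1708 = -34847/10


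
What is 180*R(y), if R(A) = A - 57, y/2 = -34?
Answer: -22500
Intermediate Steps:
y = -68 (y = 2*(-34) = -68)
R(A) = -57 + A
180*R(y) = 180*(-57 - 68) = 180*(-125) = -22500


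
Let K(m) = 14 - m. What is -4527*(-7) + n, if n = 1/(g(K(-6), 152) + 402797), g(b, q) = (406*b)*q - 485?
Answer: 51860696329/1636552 ≈ 31689.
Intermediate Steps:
g(b, q) = -485 + 406*b*q (g(b, q) = 406*b*q - 485 = -485 + 406*b*q)
n = 1/1636552 (n = 1/((-485 + 406*(14 - 1*(-6))*152) + 402797) = 1/((-485 + 406*(14 + 6)*152) + 402797) = 1/((-485 + 406*20*152) + 402797) = 1/((-485 + 1234240) + 402797) = 1/(1233755 + 402797) = 1/1636552 ≈ 6.1104e-7)
-4527*(-7) + n = -4527*(-7) + 1/1636552 = 31689 + 1/1636552 = 51860696329/1636552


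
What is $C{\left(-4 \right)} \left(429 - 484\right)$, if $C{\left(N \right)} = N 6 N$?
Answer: $-5280$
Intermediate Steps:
$C{\left(N \right)} = 6 N^{2}$ ($C{\left(N \right)} = 6 N N = 6 N^{2}$)
$C{\left(-4 \right)} \left(429 - 484\right) = 6 \left(-4\right)^{2} \left(429 - 484\right) = 6 \cdot 16 \left(-55\right) = 96 \left(-55\right) = -5280$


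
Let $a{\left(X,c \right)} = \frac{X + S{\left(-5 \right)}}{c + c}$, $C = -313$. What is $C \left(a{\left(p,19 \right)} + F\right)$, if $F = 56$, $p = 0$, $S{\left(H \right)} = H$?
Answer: $- \frac{664499}{38} \approx -17487.0$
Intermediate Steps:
$a{\left(X,c \right)} = \frac{-5 + X}{2 c}$ ($a{\left(X,c \right)} = \frac{X - 5}{c + c} = \frac{-5 + X}{2 c}$)
$C \left(a{\left(p,19 \right)} + F\right) = - 313 \left(\frac{-5 + 0}{2 \cdot 19} + 56\right) = - 313 \left(\frac{1}{2} \cdot \frac{1}{19} \left(-5\right) + 56\right) = - 313 \left(- \frac{5}{38} + 56\right) = \left(-313\right) \frac{2123}{38} = - \frac{664499}{38}$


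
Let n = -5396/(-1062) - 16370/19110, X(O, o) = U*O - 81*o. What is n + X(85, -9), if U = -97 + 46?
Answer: -1218289805/338247 ≈ -3601.8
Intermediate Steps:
U = -51
X(O, o) = -81*o - 51*O (X(O, o) = -51*O - 81*o = -81*o - 51*O)
n = 1428877/338247 (n = -5396*(-1/1062) - 16370*1/19110 = 2698/531 - 1637/1911 = 1428877/338247 ≈ 4.2244)
n + X(85, -9) = 1428877/338247 + (-81*(-9) - 51*85) = 1428877/338247 + (729 - 4335) = 1428877/338247 - 3606 = -1218289805/338247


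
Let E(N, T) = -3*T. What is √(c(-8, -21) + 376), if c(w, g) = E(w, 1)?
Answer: √373 ≈ 19.313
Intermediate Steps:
c(w, g) = -3 (c(w, g) = -3*1 = -3)
√(c(-8, -21) + 376) = √(-3 + 376) = √373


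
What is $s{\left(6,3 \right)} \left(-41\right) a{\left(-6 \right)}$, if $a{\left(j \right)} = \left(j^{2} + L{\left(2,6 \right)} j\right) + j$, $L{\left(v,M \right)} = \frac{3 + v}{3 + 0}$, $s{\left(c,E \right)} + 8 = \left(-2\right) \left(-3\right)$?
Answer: $1640$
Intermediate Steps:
$s{\left(c,E \right)} = -2$ ($s{\left(c,E \right)} = -8 - -6 = -8 + 6 = -2$)
$L{\left(v,M \right)} = 1 + \frac{v}{3}$ ($L{\left(v,M \right)} = \frac{3 + v}{3} = \left(3 + v\right) \frac{1}{3} = 1 + \frac{v}{3}$)
$a{\left(j \right)} = j^{2} + \frac{8 j}{3}$ ($a{\left(j \right)} = \left(j^{2} + \left(1 + \frac{1}{3} \cdot 2\right) j\right) + j = \left(j^{2} + \left(1 + \frac{2}{3}\right) j\right) + j = \left(j^{2} + \frac{5 j}{3}\right) + j = j^{2} + \frac{8 j}{3}$)
$s{\left(6,3 \right)} \left(-41\right) a{\left(-6 \right)} = \left(-2\right) \left(-41\right) \frac{1}{3} \left(-6\right) \left(8 + 3 \left(-6\right)\right) = 82 \cdot \frac{1}{3} \left(-6\right) \left(8 - 18\right) = 82 \cdot \frac{1}{3} \left(-6\right) \left(-10\right) = 82 \cdot 20 = 1640$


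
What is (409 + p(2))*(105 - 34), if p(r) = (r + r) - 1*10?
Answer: 28613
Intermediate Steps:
p(r) = -10 + 2*r (p(r) = 2*r - 10 = -10 + 2*r)
(409 + p(2))*(105 - 34) = (409 + (-10 + 2*2))*(105 - 34) = (409 + (-10 + 4))*71 = (409 - 6)*71 = 403*71 = 28613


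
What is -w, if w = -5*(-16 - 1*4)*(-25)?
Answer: 2500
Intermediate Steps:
w = -2500 (w = -5*(-16 - 4)*(-25) = -5*(-20)*(-25) = 100*(-25) = -2500)
-w = -1*(-2500) = 2500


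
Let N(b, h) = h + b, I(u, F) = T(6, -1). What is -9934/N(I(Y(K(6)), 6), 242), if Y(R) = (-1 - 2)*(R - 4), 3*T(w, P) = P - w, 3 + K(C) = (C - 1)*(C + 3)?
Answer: -29802/719 ≈ -41.449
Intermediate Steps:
K(C) = -3 + (-1 + C)*(3 + C) (K(C) = -3 + (C - 1)*(C + 3) = -3 + (-1 + C)*(3 + C))
T(w, P) = -w/3 + P/3 (T(w, P) = (P - w)/3 = -w/3 + P/3)
Y(R) = 12 - 3*R (Y(R) = -3*(-4 + R) = 12 - 3*R)
I(u, F) = -7/3 (I(u, F) = -1/3*6 + (1/3)*(-1) = -2 - 1/3 = -7/3)
N(b, h) = b + h
-9934/N(I(Y(K(6)), 6), 242) = -9934/(-7/3 + 242) = -9934/719/3 = -9934*3/719 = -29802/719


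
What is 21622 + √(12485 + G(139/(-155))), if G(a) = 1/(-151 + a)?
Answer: 21622 + √192241131990/3924 ≈ 21734.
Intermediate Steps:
21622 + √(12485 + G(139/(-155))) = 21622 + √(12485 + 1/(-151 + 139/(-155))) = 21622 + √(12485 + 1/(-151 + 139*(-1/155))) = 21622 + √(12485 + 1/(-151 - 139/155)) = 21622 + √(12485 + 1/(-23544/155)) = 21622 + √(12485 - 155/23544) = 21622 + √(293946685/23544) = 21622 + √192241131990/3924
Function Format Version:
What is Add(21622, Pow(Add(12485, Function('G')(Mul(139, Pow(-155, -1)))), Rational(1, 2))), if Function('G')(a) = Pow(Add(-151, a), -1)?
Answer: Add(21622, Mul(Rational(1, 3924), Pow(192241131990, Rational(1, 2)))) ≈ 21734.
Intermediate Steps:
Add(21622, Pow(Add(12485, Function('G')(Mul(139, Pow(-155, -1)))), Rational(1, 2))) = Add(21622, Pow(Add(12485, Pow(Add(-151, Mul(139, Pow(-155, -1))), -1)), Rational(1, 2))) = Add(21622, Pow(Add(12485, Pow(Add(-151, Mul(139, Rational(-1, 155))), -1)), Rational(1, 2))) = Add(21622, Pow(Add(12485, Pow(Add(-151, Rational(-139, 155)), -1)), Rational(1, 2))) = Add(21622, Pow(Add(12485, Pow(Rational(-23544, 155), -1)), Rational(1, 2))) = Add(21622, Pow(Add(12485, Rational(-155, 23544)), Rational(1, 2))) = Add(21622, Pow(Rational(293946685, 23544), Rational(1, 2))) = Add(21622, Mul(Rational(1, 3924), Pow(192241131990, Rational(1, 2))))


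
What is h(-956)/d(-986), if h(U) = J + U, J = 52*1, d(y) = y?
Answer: 452/493 ≈ 0.91684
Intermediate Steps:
J = 52
h(U) = 52 + U
h(-956)/d(-986) = (52 - 956)/(-986) = -904*(-1/986) = 452/493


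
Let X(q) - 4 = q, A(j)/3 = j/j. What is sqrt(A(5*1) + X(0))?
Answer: sqrt(7) ≈ 2.6458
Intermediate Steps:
A(j) = 3 (A(j) = 3*(j/j) = 3*1 = 3)
X(q) = 4 + q
sqrt(A(5*1) + X(0)) = sqrt(3 + (4 + 0)) = sqrt(3 + 4) = sqrt(7)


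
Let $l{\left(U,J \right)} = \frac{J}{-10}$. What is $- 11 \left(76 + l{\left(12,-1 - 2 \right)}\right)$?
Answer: $- \frac{8393}{10} \approx -839.3$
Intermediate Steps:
$l{\left(U,J \right)} = - \frac{J}{10}$ ($l{\left(U,J \right)} = J \left(- \frac{1}{10}\right) = - \frac{J}{10}$)
$- 11 \left(76 + l{\left(12,-1 - 2 \right)}\right) = - 11 \left(76 - \frac{-1 - 2}{10}\right) = - 11 \left(76 - - \frac{3}{10}\right) = - 11 \left(76 + \frac{3}{10}\right) = \left(-11\right) \frac{763}{10} = - \frac{8393}{10}$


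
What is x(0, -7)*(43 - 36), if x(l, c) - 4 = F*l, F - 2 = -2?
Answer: 28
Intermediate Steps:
F = 0 (F = 2 - 2 = 0)
x(l, c) = 4 (x(l, c) = 4 + 0*l = 4 + 0 = 4)
x(0, -7)*(43 - 36) = 4*(43 - 36) = 4*7 = 28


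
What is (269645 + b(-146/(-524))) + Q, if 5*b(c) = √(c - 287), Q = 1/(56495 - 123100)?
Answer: 17959705224/66605 + I*√19681702/1310 ≈ 2.6965e+5 + 3.3866*I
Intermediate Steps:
Q = -1/66605 (Q = 1/(-66605) = -1/66605 ≈ -1.5014e-5)
b(c) = √(-287 + c)/5 (b(c) = √(c - 287)/5 = √(-287 + c)/5)
(269645 + b(-146/(-524))) + Q = (269645 + √(-287 - 146/(-524))/5) - 1/66605 = (269645 + √(-287 - 146*(-1/524))/5) - 1/66605 = (269645 + √(-287 + 73/262)/5) - 1/66605 = (269645 + √(-75121/262)/5) - 1/66605 = (269645 + (I*√19681702/262)/5) - 1/66605 = (269645 + I*√19681702/1310) - 1/66605 = 17959705224/66605 + I*√19681702/1310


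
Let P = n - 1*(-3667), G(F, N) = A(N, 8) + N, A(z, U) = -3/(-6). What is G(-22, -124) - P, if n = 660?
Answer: -8901/2 ≈ -4450.5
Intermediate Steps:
A(z, U) = ½ (A(z, U) = -3*(-⅙) = ½)
G(F, N) = ½ + N
P = 4327 (P = 660 - 1*(-3667) = 660 + 3667 = 4327)
G(-22, -124) - P = (½ - 124) - 1*4327 = -247/2 - 4327 = -8901/2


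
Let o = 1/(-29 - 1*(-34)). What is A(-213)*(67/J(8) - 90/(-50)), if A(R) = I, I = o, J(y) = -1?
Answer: -326/25 ≈ -13.040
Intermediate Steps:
o = ⅕ (o = 1/(-29 + 34) = 1/5 = 1*(⅕) = ⅕ ≈ 0.20000)
I = ⅕ ≈ 0.20000
A(R) = ⅕
A(-213)*(67/J(8) - 90/(-50)) = (67/(-1) - 90/(-50))/5 = (67*(-1) - 90*(-1/50))/5 = (-67 + 9/5)/5 = (⅕)*(-326/5) = -326/25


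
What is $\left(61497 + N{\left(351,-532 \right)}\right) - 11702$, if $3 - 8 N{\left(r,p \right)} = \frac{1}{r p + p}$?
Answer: $\frac{74599048833}{1498112} \approx 49795.0$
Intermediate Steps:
$N{\left(r,p \right)} = \frac{3}{8} - \frac{1}{8 \left(p + p r\right)}$ ($N{\left(r,p \right)} = \frac{3}{8} - \frac{1}{8 \left(r p + p\right)} = \frac{3}{8} - \frac{1}{8 \left(p r + p\right)} = \frac{3}{8} - \frac{1}{8 \left(p + p r\right)}$)
$\left(61497 + N{\left(351,-532 \right)}\right) - 11702 = \left(61497 + \frac{-1 + 3 \left(-532\right) + 3 \left(-532\right) 351}{8 \left(-532\right) \left(1 + 351\right)}\right) - 11702 = \left(61497 + \frac{1}{8} \left(- \frac{1}{532}\right) \frac{1}{352} \left(-1 - 1596 - 560196\right)\right) - 11702 = \left(61497 + \frac{1}{8} \left(- \frac{1}{532}\right) \frac{1}{352} \left(-561793\right)\right) - 11702 = \left(61497 + \frac{561793}{1498112}\right) - 11702 = \frac{92129955457}{1498112} - 11702 = \frac{74599048833}{1498112}$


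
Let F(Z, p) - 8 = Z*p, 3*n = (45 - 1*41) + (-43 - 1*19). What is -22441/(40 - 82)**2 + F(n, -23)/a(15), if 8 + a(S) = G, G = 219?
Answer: -3936547/372204 ≈ -10.576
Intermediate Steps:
a(S) = 211 (a(S) = -8 + 219 = 211)
n = -58/3 (n = ((45 - 1*41) + (-43 - 1*19))/3 = ((45 - 41) + (-43 - 19))/3 = (4 - 62)/3 = (1/3)*(-58) = -58/3 ≈ -19.333)
F(Z, p) = 8 + Z*p
-22441/(40 - 82)**2 + F(n, -23)/a(15) = -22441/(40 - 82)**2 + (8 - 58/3*(-23))/211 = -22441/((-42)**2) + (8 + 1334/3)*(1/211) = -22441/1764 + (1358/3)*(1/211) = -22441*1/1764 + 1358/633 = -22441/1764 + 1358/633 = -3936547/372204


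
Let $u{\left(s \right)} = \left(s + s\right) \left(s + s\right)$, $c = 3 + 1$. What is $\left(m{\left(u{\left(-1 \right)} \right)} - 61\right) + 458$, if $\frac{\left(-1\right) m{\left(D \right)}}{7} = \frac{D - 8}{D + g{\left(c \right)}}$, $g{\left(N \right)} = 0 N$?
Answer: $404$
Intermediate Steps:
$c = 4$
$g{\left(N \right)} = 0$
$u{\left(s \right)} = 4 s^{2}$ ($u{\left(s \right)} = 2 s 2 s = 4 s^{2}$)
$m{\left(D \right)} = - \frac{7 \left(-8 + D\right)}{D}$ ($m{\left(D \right)} = - 7 \frac{D - 8}{D + 0} = - 7 \frac{-8 + D}{D} = - \frac{7 \left(-8 + D\right)}{D}$)
$\left(m{\left(u{\left(-1 \right)} \right)} - 61\right) + 458 = \left(\left(-7 + \frac{56}{4 \left(-1\right)^{2}}\right) - 61\right) + 458 = \left(\left(-7 + \frac{56}{4 \cdot 1}\right) - 61\right) + 458 = \left(\left(-7 + \frac{56}{4}\right) - 61\right) + 458 = \left(\left(-7 + 56 \cdot \frac{1}{4}\right) - 61\right) + 458 = \left(\left(-7 + 14\right) - 61\right) + 458 = \left(7 - 61\right) + 458 = -54 + 458 = 404$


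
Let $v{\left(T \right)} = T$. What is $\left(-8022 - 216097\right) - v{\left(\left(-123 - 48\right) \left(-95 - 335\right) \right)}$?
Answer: $-297649$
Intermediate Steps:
$\left(-8022 - 216097\right) - v{\left(\left(-123 - 48\right) \left(-95 - 335\right) \right)} = \left(-8022 - 216097\right) - \left(-123 - 48\right) \left(-95 - 335\right) = -224119 - \left(-171\right) \left(-430\right) = -224119 - 73530 = -297649$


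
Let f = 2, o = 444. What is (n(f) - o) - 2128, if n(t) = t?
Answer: -2570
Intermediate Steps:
(n(f) - o) - 2128 = (2 - 1*444) - 2128 = (2 - 444) - 2128 = -442 - 2128 = -2570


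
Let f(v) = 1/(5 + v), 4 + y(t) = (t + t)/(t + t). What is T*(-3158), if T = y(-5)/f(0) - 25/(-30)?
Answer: 134215/3 ≈ 44738.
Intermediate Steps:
y(t) = -3 (y(t) = -4 + (t + t)/(t + t) = -4 + (2*t)/((2*t)) = -4 + (2*t)*(1/(2*t)) = -4 + 1 = -3)
T = -85/6 (T = -3/(1/(5 + 0)) - 25/(-30) = -3/(1/5) - 25*(-1/30) = -3/⅕ + ⅚ = -3*5 + ⅚ = -15 + ⅚ = -85/6 ≈ -14.167)
T*(-3158) = -85/6*(-3158) = 134215/3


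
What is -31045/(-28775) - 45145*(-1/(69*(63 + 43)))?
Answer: 305222101/42092070 ≈ 7.2513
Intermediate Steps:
-31045/(-28775) - 45145*(-1/(69*(63 + 43))) = -31045*(-1/28775) - 45145/((-69*106)) = 6209/5755 - 45145/(-7314) = 6209/5755 - 45145*(-1/7314) = 6209/5755 + 45145/7314 = 305222101/42092070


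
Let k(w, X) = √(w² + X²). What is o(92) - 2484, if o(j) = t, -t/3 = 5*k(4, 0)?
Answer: -2544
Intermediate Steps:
k(w, X) = √(X² + w²)
t = -60 (t = -15*√(0² + 4²) = -15*√(0 + 16) = -15*√16 = -15*4 = -3*20 = -60)
o(j) = -60
o(92) - 2484 = -60 - 2484 = -2544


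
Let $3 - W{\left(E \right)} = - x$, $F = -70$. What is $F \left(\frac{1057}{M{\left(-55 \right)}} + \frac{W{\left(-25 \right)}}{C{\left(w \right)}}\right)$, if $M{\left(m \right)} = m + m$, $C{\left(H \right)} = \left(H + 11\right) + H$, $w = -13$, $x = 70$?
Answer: $\frac{33439}{33} \approx 1013.3$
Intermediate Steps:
$W{\left(E \right)} = 73$ ($W{\left(E \right)} = 3 - \left(-1\right) 70 = 3 - -70 = 3 + 70 = 73$)
$C{\left(H \right)} = 11 + 2 H$ ($C{\left(H \right)} = \left(11 + H\right) + H = 11 + 2 H$)
$M{\left(m \right)} = 2 m$
$F \left(\frac{1057}{M{\left(-55 \right)}} + \frac{W{\left(-25 \right)}}{C{\left(w \right)}}\right) = - 70 \left(\frac{1057}{2 \left(-55\right)} + \frac{73}{11 + 2 \left(-13\right)}\right) = - 70 \left(\frac{1057}{-110} + \frac{73}{11 - 26}\right) = - 70 \left(1057 \left(- \frac{1}{110}\right) + \frac{73}{-15}\right) = - 70 \left(- \frac{1057}{110} + 73 \left(- \frac{1}{15}\right)\right) = - 70 \left(- \frac{1057}{110} - \frac{73}{15}\right) = \left(-70\right) \left(- \frac{4777}{330}\right) = \frac{33439}{33}$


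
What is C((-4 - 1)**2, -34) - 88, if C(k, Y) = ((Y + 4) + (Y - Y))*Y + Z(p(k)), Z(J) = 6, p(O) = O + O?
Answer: 938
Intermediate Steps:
p(O) = 2*O
C(k, Y) = 6 + Y*(4 + Y) (C(k, Y) = ((Y + 4) + (Y - Y))*Y + 6 = ((4 + Y) + 0)*Y + 6 = (4 + Y)*Y + 6 = Y*(4 + Y) + 6 = 6 + Y*(4 + Y))
C((-4 - 1)**2, -34) - 88 = (6 + (-34)**2 + 4*(-34)) - 88 = (6 + 1156 - 136) - 88 = 1026 - 88 = 938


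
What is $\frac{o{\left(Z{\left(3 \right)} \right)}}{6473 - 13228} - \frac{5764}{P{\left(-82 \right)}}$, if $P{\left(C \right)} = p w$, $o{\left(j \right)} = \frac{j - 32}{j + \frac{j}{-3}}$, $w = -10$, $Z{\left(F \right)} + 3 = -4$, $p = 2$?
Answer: $\frac{27254957}{94570} \approx 288.2$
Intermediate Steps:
$Z{\left(F \right)} = -7$ ($Z{\left(F \right)} = -3 - 4 = -7$)
$o{\left(j \right)} = \frac{3 \left(-32 + j\right)}{2 j}$ ($o{\left(j \right)} = \frac{-32 + j}{j + j \left(- \frac{1}{3}\right)} = \frac{-32 + j}{j - \frac{j}{3}} = \frac{-32 + j}{\frac{2}{3} j} = \left(-32 + j\right) \frac{3}{2 j} = \frac{3 \left(-32 + j\right)}{2 j}$)
$P{\left(C \right)} = -20$ ($P{\left(C \right)} = 2 \left(-10\right) = -20$)
$\frac{o{\left(Z{\left(3 \right)} \right)}}{6473 - 13228} - \frac{5764}{P{\left(-82 \right)}} = \frac{\frac{3}{2} - \frac{48}{-7}}{6473 - 13228} - \frac{5764}{-20} = \frac{\frac{3}{2} - - \frac{48}{7}}{6473 - 13228} - - \frac{1441}{5} = \frac{\frac{3}{2} + \frac{48}{7}}{-6755} + \frac{1441}{5} = \frac{117}{14} \left(- \frac{1}{6755}\right) + \frac{1441}{5} = - \frac{117}{94570} + \frac{1441}{5} = \frac{27254957}{94570}$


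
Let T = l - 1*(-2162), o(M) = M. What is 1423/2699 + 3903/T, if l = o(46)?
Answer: 4558727/1986464 ≈ 2.2949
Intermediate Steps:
l = 46
T = 2208 (T = 46 - 1*(-2162) = 46 + 2162 = 2208)
1423/2699 + 3903/T = 1423/2699 + 3903/2208 = 1423*(1/2699) + 3903*(1/2208) = 1423/2699 + 1301/736 = 4558727/1986464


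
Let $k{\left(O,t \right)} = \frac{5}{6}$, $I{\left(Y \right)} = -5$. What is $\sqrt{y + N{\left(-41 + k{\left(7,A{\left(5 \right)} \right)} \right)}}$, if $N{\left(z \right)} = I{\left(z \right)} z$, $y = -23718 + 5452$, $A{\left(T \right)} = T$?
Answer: $\frac{i \sqrt{650346}}{6} \approx 134.41 i$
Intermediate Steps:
$k{\left(O,t \right)} = \frac{5}{6}$ ($k{\left(O,t \right)} = 5 \cdot \frac{1}{6} = \frac{5}{6}$)
$y = -18266$
$N{\left(z \right)} = - 5 z$
$\sqrt{y + N{\left(-41 + k{\left(7,A{\left(5 \right)} \right)} \right)}} = \sqrt{-18266 - 5 \left(-41 + \frac{5}{6}\right)} = \sqrt{-18266 - - \frac{1205}{6}} = \sqrt{-18266 + \frac{1205}{6}} = \sqrt{- \frac{108391}{6}} = \frac{i \sqrt{650346}}{6}$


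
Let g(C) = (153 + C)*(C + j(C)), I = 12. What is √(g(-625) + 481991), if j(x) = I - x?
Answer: √476327 ≈ 690.16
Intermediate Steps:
j(x) = 12 - x
g(C) = 1836 + 12*C (g(C) = (153 + C)*(C + (12 - C)) = (153 + C)*12 = 1836 + 12*C)
√(g(-625) + 481991) = √((1836 + 12*(-625)) + 481991) = √((1836 - 7500) + 481991) = √(-5664 + 481991) = √476327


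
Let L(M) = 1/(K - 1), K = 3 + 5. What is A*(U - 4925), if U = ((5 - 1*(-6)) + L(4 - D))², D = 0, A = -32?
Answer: 7527712/49 ≈ 1.5363e+5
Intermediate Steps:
K = 8
L(M) = ⅐ (L(M) = 1/(8 - 1) = 1/7 = ⅐)
U = 6084/49 (U = ((5 - 1*(-6)) + ⅐)² = ((5 + 6) + ⅐)² = (11 + ⅐)² = (78/7)² = 6084/49 ≈ 124.16)
A*(U - 4925) = -32*(6084/49 - 4925) = -32*(-235241/49) = 7527712/49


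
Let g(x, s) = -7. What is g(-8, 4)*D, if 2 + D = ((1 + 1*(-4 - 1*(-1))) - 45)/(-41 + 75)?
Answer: 805/34 ≈ 23.676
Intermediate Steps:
D = -115/34 (D = -2 + ((1 + 1*(-4 - 1*(-1))) - 45)/(-41 + 75) = -2 + ((1 + 1*(-4 + 1)) - 45)/34 = -2 + ((1 + 1*(-3)) - 45)*(1/34) = -2 + ((1 - 3) - 45)*(1/34) = -2 + (-2 - 45)*(1/34) = -2 - 47*1/34 = -2 - 47/34 = -115/34 ≈ -3.3824)
g(-8, 4)*D = -7*(-115/34) = 805/34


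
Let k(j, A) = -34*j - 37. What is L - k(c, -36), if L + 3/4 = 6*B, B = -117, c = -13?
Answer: -4431/4 ≈ -1107.8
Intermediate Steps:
k(j, A) = -37 - 34*j
L = -2811/4 (L = -¾ + 6*(-117) = -¾ - 702 = -2811/4 ≈ -702.75)
L - k(c, -36) = -2811/4 - (-37 - 34*(-13)) = -2811/4 - (-37 + 442) = -2811/4 - 1*405 = -2811/4 - 405 = -4431/4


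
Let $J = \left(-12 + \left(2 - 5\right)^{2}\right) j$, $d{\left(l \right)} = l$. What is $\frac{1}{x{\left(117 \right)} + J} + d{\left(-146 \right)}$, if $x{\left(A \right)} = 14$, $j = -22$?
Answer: $- \frac{11679}{80} \approx -145.99$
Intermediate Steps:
$J = 66$ ($J = \left(-12 + \left(2 - 5\right)^{2}\right) \left(-22\right) = \left(-12 + \left(-3\right)^{2}\right) \left(-22\right) = \left(-12 + 9\right) \left(-22\right) = \left(-3\right) \left(-22\right) = 66$)
$\frac{1}{x{\left(117 \right)} + J} + d{\left(-146 \right)} = \frac{1}{14 + 66} - 146 = \frac{1}{80} - 146 = - \frac{11679}{80}$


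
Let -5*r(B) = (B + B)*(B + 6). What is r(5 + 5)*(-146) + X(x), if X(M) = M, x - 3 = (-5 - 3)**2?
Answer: 9411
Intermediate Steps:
r(B) = -2*B*(6 + B)/5 (r(B) = -(B + B)*(B + 6)/5 = -2*B*(6 + B)/5)
x = 67 (x = 3 + (-5 - 3)**2 = 3 + (-8)**2 = 3 + 64 = 67)
r(5 + 5)*(-146) + X(x) = -2*(5 + 5)*(6 + (5 + 5))/5*(-146) + 67 = -2/5*10*(6 + 10)*(-146) + 67 = -2/5*10*16*(-146) + 67 = -64*(-146) + 67 = 9344 + 67 = 9411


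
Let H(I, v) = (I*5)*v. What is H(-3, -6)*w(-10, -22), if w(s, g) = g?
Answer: -1980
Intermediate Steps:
H(I, v) = 5*I*v (H(I, v) = (5*I)*v = 5*I*v)
H(-3, -6)*w(-10, -22) = (5*(-3)*(-6))*(-22) = 90*(-22) = -1980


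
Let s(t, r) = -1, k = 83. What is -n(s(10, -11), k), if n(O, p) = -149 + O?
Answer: 150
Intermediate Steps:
-n(s(10, -11), k) = -(-149 - 1) = -1*(-150) = 150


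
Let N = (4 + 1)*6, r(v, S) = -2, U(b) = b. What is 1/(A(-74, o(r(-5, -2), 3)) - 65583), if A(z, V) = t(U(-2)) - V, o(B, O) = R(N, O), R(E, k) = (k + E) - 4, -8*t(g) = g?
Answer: -4/262447 ≈ -1.5241e-5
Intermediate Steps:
N = 30 (N = 5*6 = 30)
t(g) = -g/8
R(E, k) = -4 + E + k (R(E, k) = (E + k) - 4 = -4 + E + k)
o(B, O) = 26 + O (o(B, O) = -4 + 30 + O = 26 + O)
A(z, V) = 1/4 - V (A(z, V) = -1/8*(-2) - V = 1/4 - V)
1/(A(-74, o(r(-5, -2), 3)) - 65583) = 1/((1/4 - (26 + 3)) - 65583) = 1/((1/4 - 1*29) - 65583) = 1/((1/4 - 29) - 65583) = 1/(-115/4 - 65583) = 1/(-262447/4) = -4/262447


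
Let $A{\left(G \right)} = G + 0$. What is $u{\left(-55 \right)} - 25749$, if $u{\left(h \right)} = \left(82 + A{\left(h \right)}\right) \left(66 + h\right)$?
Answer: $-25452$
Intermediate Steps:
$A{\left(G \right)} = G$
$u{\left(h \right)} = \left(66 + h\right) \left(82 + h\right)$ ($u{\left(h \right)} = \left(82 + h\right) \left(66 + h\right) = \left(66 + h\right) \left(82 + h\right)$)
$u{\left(-55 \right)} - 25749 = \left(5412 + \left(-55\right)^{2} + 148 \left(-55\right)\right) - 25749 = \left(5412 + 3025 - 8140\right) - 25749 = 297 - 25749 = -25452$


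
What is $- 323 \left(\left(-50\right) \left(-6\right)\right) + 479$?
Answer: $-96421$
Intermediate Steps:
$- 323 \left(\left(-50\right) \left(-6\right)\right) + 479 = \left(-323\right) 300 + 479 = -96900 + 479 = -96421$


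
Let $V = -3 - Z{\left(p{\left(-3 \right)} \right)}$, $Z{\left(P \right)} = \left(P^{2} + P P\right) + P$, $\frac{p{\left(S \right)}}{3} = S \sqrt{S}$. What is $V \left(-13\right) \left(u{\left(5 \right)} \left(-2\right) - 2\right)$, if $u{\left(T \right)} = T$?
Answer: $75348 + 1404 i \sqrt{3} \approx 75348.0 + 2431.8 i$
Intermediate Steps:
$p{\left(S \right)} = 3 S^{\frac{3}{2}}$ ($p{\left(S \right)} = 3 S \sqrt{S} = 3 S^{\frac{3}{2}}$)
$Z{\left(P \right)} = P + 2 P^{2}$ ($Z{\left(P \right)} = \left(P^{2} + P^{2}\right) + P = 2 P^{2} + P = P + 2 P^{2}$)
$V = -3 + 9 i \sqrt{3} \left(1 - 18 i \sqrt{3}\right)$ ($V = -3 - 3 \left(-3\right)^{\frac{3}{2}} \left(1 + 2 \cdot 3 \left(-3\right)^{\frac{3}{2}}\right) = -3 - 3 \left(- 3 i \sqrt{3}\right) \left(1 + 2 \cdot 3 \left(- 3 i \sqrt{3}\right)\right) = -3 - - 9 i \sqrt{3} \left(1 + 2 \left(- 9 i \sqrt{3}\right)\right) = -3 - - 9 i \sqrt{3} \left(1 - 18 i \sqrt{3}\right) = -3 + 9 i \sqrt{3} \left(1 - 18 i \sqrt{3}\right) \approx 483.0 + 15.588 i$)
$V \left(-13\right) \left(u{\left(5 \right)} \left(-2\right) - 2\right) = \left(483 + 9 i \sqrt{3}\right) \left(-13\right) \left(5 \left(-2\right) - 2\right) = \left(-6279 - 117 i \sqrt{3}\right) \left(-10 - 2\right) = \left(-6279 - 117 i \sqrt{3}\right) \left(-12\right) = 75348 + 1404 i \sqrt{3}$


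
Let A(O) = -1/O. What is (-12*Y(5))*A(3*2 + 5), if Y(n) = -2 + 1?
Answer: -12/11 ≈ -1.0909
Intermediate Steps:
Y(n) = -1
(-12*Y(5))*A(3*2 + 5) = (-12*(-1))*(-1/(3*2 + 5)) = 12*(-1/(6 + 5)) = 12*(-1/11) = -12/11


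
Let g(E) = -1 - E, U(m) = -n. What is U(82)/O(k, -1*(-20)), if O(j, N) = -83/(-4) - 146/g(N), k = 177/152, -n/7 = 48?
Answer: 28224/2327 ≈ 12.129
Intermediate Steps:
n = -336 (n = -7*48 = -336)
k = 177/152 (k = 177*(1/152) = 177/152 ≈ 1.1645)
U(m) = 336 (U(m) = -1*(-336) = 336)
O(j, N) = 83/4 - 146/(-1 - N) (O(j, N) = -83/(-4) - 146/(-1 - N) = -83*(-¼) - 146/(-1 - N) = 83/4 - 146/(-1 - N))
U(82)/O(k, -1*(-20)) = 336/(((667 + 83*(-1*(-20)))/(4*(1 - 1*(-20))))) = 336/(((667 + 83*20)/(4*(1 + 20)))) = 336/(((¼)*(667 + 1660)/21)) = 336/(((¼)*(1/21)*2327)) = 336/(2327/84) = 336*(84/2327) = 28224/2327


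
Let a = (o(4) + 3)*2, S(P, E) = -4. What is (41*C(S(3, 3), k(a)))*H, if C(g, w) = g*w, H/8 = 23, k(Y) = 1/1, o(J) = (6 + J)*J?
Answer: -30176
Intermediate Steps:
o(J) = J*(6 + J)
a = 86 (a = (4*(6 + 4) + 3)*2 = (4*10 + 3)*2 = (40 + 3)*2 = 43*2 = 86)
k(Y) = 1
H = 184 (H = 8*23 = 184)
(41*C(S(3, 3), k(a)))*H = (41*(-4*1))*184 = (41*(-4))*184 = -164*184 = -30176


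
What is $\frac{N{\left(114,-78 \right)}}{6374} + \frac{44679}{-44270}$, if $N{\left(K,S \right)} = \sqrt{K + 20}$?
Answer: $- \frac{44679}{44270} + \frac{\sqrt{134}}{6374} \approx -1.0074$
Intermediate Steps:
$N{\left(K,S \right)} = \sqrt{20 + K}$
$\frac{N{\left(114,-78 \right)}}{6374} + \frac{44679}{-44270} = \frac{\sqrt{20 + 114}}{6374} + \frac{44679}{-44270} = \sqrt{134} \cdot \frac{1}{6374} + 44679 \left(- \frac{1}{44270}\right) = \frac{\sqrt{134}}{6374} - \frac{44679}{44270} = - \frac{44679}{44270} + \frac{\sqrt{134}}{6374}$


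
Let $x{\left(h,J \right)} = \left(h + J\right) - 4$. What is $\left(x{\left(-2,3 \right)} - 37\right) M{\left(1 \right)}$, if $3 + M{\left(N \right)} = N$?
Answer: $80$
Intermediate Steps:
$x{\left(h,J \right)} = -4 + J + h$ ($x{\left(h,J \right)} = \left(J + h\right) - 4 = -4 + J + h$)
$M{\left(N \right)} = -3 + N$
$\left(x{\left(-2,3 \right)} - 37\right) M{\left(1 \right)} = \left(\left(-4 + 3 - 2\right) - 37\right) \left(-3 + 1\right) = \left(-3 - 37\right) \left(-2\right) = \left(-40\right) \left(-2\right) = 80$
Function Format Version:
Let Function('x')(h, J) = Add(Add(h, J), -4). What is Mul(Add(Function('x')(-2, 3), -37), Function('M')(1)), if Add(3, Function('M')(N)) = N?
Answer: 80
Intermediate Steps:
Function('x')(h, J) = Add(-4, J, h) (Function('x')(h, J) = Add(Add(J, h), -4) = Add(-4, J, h))
Function('M')(N) = Add(-3, N)
Mul(Add(Function('x')(-2, 3), -37), Function('M')(1)) = Mul(Add(Add(-4, 3, -2), -37), Add(-3, 1)) = Mul(Add(-3, -37), -2) = Mul(-40, -2) = 80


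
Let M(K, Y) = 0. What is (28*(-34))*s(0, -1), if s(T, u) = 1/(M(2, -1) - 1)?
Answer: 952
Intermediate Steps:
s(T, u) = -1 (s(T, u) = 1/(0 - 1) = 1/(-1) = -1)
(28*(-34))*s(0, -1) = (28*(-34))*(-1) = -952*(-1) = 952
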